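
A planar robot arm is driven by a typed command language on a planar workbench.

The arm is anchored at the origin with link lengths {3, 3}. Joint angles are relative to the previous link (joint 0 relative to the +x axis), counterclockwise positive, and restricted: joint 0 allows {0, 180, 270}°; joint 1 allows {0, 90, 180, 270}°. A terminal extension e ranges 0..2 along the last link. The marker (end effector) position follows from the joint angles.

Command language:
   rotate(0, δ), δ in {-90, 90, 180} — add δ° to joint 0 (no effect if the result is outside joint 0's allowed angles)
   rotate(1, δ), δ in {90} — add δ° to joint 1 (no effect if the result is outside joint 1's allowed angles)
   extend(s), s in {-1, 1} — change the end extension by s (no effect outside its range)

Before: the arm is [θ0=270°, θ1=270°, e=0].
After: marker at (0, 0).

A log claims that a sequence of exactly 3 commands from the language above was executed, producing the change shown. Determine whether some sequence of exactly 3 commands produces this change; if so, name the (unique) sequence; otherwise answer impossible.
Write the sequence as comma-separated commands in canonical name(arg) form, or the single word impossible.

begin: [θ0=270°, θ1=270°, e=0]
1. rotate(1, 90) → [θ0=270°, θ1=0°, e=0]
2. rotate(1, 90) → [θ0=270°, θ1=90°, e=0]
3. rotate(1, 90) → [θ0=270°, θ1=180°, e=0]
no rival 3-sequence matches.

rotate(1, 90), rotate(1, 90), rotate(1, 90)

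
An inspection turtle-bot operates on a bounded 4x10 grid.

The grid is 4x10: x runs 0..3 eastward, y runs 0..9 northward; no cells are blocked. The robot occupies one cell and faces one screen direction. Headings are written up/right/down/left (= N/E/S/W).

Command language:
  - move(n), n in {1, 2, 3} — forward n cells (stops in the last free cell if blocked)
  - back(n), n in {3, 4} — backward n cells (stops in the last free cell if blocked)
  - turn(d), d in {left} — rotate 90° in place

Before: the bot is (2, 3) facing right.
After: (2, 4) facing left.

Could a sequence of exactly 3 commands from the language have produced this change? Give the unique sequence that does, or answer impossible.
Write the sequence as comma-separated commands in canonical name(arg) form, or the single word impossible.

turn(left), move(1), turn(left)

key: cell and facing (now W) both changed — the 3 commands mix motion and turning
from: (2, 3) facing right
t=1 turn(left) ⇒ (2, 3) facing up
t=2 move(1) ⇒ (2, 4) facing up
t=3 turn(left) ⇒ (2, 4) facing left
no other 3-command option fits: unique.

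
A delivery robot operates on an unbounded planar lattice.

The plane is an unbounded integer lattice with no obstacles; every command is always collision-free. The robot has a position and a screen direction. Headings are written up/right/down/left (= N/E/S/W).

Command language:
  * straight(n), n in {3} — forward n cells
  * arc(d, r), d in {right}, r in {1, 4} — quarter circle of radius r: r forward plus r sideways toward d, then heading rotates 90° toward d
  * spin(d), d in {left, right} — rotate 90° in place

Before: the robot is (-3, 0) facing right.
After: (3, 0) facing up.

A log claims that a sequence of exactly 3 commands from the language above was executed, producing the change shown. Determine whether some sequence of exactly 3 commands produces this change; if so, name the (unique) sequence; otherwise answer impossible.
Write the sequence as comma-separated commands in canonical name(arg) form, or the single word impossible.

straight(3), straight(3), spin(left)

key: order matters: swapping straight(3) and spin(left) lands elsewhere
initial: (-3, 0) facing right
1. straight(3) → (0, 0) facing right
2. straight(3) → (3, 0) facing right
3. spin(left) → (3, 0) facing up
all 125 alternatives checked — unique.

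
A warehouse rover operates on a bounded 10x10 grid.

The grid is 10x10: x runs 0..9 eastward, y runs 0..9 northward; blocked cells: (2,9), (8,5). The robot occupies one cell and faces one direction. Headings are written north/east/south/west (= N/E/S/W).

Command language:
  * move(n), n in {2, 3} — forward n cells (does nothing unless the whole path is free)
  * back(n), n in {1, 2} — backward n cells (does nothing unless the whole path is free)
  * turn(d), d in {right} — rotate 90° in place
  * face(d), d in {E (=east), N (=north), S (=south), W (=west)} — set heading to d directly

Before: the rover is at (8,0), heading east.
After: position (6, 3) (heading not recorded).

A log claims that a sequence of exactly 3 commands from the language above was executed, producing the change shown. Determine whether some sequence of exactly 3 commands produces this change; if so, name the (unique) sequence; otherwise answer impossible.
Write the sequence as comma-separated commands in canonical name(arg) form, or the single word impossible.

back(2), face(N), move(3)

key: running move(3) before back(2) would end elsewhere — order is forced
t0: at (8,0), heading east
step 1 (back(2)): at (6,0), heading east
step 2 (face(N)): at (6,0), heading north
step 3 (move(3)): at (6,3), heading north
no other 3-command option fits: unique.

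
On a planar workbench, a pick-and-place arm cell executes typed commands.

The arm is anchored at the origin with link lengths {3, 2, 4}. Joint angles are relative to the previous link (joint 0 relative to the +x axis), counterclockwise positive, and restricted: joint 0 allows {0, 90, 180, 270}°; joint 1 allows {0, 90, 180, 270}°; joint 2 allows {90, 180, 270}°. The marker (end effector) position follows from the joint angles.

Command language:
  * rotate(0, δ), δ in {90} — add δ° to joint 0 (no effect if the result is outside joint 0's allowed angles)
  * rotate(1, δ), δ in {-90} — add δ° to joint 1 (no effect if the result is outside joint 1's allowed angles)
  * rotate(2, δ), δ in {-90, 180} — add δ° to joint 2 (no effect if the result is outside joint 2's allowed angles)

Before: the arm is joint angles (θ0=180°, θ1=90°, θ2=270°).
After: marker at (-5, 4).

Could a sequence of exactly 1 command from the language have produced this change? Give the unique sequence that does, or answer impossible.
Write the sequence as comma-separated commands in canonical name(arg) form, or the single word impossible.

rotate(1, -90)

start: joint angles (θ0=180°, θ1=90°, θ2=270°)
t=1 rotate(1, -90) ⇒ joint angles (θ0=180°, θ1=0°, θ2=270°)
all 4 alternatives checked — unique.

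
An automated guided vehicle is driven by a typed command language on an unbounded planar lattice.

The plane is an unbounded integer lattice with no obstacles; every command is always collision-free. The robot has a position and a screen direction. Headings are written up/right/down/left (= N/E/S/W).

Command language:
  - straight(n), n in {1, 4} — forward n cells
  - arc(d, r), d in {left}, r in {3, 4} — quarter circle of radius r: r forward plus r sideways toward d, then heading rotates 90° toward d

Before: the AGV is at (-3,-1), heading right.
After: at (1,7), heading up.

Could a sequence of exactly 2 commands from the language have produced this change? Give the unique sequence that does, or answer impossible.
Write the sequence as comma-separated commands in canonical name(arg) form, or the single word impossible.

key: position moved to (1,7) AND the heading swung to N — translation plus rotation needed
begin: at (-3,-1), heading right
step 1 (arc(left, 4)): at (1,3), heading up
step 2 (straight(4)): at (1,7), heading up
uniquely the one of 16 2-step routes that fits.

arc(left, 4), straight(4)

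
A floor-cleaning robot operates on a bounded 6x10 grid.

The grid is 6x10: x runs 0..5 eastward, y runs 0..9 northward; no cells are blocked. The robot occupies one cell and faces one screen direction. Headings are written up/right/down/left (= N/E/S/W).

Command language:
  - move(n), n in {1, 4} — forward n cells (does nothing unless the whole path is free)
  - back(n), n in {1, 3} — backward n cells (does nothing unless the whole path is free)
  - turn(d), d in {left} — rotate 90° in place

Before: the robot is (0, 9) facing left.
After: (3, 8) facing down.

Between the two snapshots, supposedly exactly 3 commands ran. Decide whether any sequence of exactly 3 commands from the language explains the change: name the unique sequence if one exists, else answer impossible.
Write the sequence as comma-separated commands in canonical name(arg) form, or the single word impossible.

key: position moved to (3,8) AND the heading swung to S — translation plus rotation needed
begin: (0, 9) facing left
1. back(3) → (3, 9) facing left
2. turn(left) → (3, 9) facing down
3. move(1) → (3, 8) facing down
no other 3-command option fits: unique.

back(3), turn(left), move(1)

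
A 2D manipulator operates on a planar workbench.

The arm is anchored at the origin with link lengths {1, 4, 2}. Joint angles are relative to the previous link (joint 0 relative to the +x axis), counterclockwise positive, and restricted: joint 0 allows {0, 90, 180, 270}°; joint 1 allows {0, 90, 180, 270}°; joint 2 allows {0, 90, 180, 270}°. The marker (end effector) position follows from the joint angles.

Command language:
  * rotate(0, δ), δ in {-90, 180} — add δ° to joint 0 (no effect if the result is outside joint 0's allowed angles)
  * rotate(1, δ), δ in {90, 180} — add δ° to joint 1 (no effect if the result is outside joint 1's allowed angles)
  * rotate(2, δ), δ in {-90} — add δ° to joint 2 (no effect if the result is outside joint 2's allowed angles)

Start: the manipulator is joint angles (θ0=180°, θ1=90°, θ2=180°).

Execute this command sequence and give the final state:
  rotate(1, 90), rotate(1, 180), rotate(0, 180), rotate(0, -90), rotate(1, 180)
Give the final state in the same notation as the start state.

t0: joint angles (θ0=180°, θ1=90°, θ2=180°)
1. rotate(1, 90) → joint angles (θ0=180°, θ1=180°, θ2=180°)
2. rotate(1, 180) → joint angles (θ0=180°, θ1=0°, θ2=180°)
3. rotate(0, 180) → joint angles (θ0=0°, θ1=0°, θ2=180°)
4. rotate(0, -90) → joint angles (θ0=270°, θ1=0°, θ2=180°)
5. rotate(1, 180) → joint angles (θ0=270°, θ1=180°, θ2=180°)

joint angles (θ0=270°, θ1=180°, θ2=180°)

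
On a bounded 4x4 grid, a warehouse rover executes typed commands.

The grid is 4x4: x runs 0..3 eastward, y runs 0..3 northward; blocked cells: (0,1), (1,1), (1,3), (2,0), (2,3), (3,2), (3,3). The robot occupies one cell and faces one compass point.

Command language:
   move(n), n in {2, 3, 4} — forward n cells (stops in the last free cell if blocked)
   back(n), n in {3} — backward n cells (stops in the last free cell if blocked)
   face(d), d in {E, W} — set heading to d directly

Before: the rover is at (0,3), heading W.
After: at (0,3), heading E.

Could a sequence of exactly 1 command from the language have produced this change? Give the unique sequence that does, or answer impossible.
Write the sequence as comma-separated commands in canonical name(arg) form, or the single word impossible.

face(E)

key: parked at (0,3) the whole time — nothing moves the robot
begin: at (0,3), heading W
step 1 (face(E)): at (0,3), heading E
no other 1-command option fits: unique.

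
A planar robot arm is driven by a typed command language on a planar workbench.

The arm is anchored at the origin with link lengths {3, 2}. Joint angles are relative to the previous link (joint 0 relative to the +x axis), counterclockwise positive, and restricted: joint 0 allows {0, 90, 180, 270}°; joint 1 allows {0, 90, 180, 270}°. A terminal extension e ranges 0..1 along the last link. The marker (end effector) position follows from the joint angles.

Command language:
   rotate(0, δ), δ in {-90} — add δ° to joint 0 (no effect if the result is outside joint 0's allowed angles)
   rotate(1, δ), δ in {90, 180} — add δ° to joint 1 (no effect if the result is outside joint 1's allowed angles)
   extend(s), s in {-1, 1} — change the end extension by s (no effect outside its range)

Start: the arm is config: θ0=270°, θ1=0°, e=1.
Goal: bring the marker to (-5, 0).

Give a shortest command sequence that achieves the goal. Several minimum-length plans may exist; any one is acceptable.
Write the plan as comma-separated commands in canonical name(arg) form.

rotate(0, -90), extend(-1)

initial: config: θ0=270°, θ1=0°, e=1
step 1 (rotate(0, -90)): config: θ0=180°, θ1=0°, e=1
step 2 (extend(-1)): config: θ0=180°, θ1=0°, e=0
no 1-step plan works, so 2 is optimal.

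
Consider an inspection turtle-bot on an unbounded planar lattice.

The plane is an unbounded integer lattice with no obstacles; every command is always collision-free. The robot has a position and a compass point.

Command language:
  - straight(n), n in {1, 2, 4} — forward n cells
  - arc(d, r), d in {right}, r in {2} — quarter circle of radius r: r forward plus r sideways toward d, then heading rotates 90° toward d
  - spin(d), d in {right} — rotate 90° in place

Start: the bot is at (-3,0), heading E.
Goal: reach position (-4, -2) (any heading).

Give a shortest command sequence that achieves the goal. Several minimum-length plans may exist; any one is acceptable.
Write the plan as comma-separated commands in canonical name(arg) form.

start: at (-3,0), heading E
[1] after straight(1): at (-2,0), heading E
[2] after spin(right): at (-2,0), heading S
[3] after arc(right, 2): at (-4,-2), heading W
shorter routes all fall short; 3 is best.

straight(1), spin(right), arc(right, 2)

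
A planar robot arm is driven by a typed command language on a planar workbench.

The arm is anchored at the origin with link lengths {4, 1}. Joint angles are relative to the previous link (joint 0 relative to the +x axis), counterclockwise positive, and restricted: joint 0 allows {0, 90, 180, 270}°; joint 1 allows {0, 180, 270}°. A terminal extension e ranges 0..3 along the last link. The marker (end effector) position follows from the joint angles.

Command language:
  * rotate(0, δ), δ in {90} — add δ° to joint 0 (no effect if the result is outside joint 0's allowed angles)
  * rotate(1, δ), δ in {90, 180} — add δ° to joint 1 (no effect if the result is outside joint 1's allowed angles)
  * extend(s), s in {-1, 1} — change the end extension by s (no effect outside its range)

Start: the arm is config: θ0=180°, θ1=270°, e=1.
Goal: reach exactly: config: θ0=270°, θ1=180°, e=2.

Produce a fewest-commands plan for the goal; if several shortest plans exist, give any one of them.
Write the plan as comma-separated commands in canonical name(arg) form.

extend(1), rotate(0, 90), rotate(1, 90), rotate(1, 180)

from: config: θ0=180°, θ1=270°, e=1
t=1 extend(1) ⇒ config: θ0=180°, θ1=270°, e=2
t=2 rotate(0, 90) ⇒ config: θ0=270°, θ1=270°, e=2
t=3 rotate(1, 90) ⇒ config: θ0=270°, θ1=0°, e=2
t=4 rotate(1, 180) ⇒ config: θ0=270°, θ1=180°, e=2
minimal: 4 command(s), checked below 4.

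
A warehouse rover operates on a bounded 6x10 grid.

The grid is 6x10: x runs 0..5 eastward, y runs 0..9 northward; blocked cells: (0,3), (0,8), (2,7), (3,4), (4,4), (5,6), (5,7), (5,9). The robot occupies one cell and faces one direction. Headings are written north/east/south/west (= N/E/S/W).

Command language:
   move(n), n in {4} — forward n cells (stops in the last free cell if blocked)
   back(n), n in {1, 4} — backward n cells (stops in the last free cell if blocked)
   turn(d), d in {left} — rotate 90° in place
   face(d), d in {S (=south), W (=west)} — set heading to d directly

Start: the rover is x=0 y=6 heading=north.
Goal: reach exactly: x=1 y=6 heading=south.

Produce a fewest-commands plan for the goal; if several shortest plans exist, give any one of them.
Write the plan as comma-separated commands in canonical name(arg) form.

face(W), back(1), face(S)

start: x=0 y=6 heading=north
1. face(W) → x=0 y=6 heading=west
2. back(1) → x=1 y=6 heading=west
3. face(S) → x=1 y=6 heading=south
shorter routes all fall short; 3 is best.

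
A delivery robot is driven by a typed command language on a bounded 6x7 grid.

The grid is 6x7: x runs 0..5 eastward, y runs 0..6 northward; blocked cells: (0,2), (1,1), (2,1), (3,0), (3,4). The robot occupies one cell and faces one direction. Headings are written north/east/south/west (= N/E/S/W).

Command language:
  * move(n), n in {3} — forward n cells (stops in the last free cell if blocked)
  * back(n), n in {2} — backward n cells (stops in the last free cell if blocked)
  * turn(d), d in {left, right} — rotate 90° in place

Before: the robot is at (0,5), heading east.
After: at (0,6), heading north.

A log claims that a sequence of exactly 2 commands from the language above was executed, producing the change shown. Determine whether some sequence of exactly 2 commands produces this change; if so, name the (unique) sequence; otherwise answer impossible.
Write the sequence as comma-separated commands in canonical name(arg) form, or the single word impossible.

turn(left), move(3)

key: running move(3) before turn(left) would end elsewhere — order is forced
from: at (0,5), heading east
t=1 turn(left) ⇒ at (0,5), heading north
t=2 move(3) ⇒ at (0,6), heading north
no rival 2-sequence matches.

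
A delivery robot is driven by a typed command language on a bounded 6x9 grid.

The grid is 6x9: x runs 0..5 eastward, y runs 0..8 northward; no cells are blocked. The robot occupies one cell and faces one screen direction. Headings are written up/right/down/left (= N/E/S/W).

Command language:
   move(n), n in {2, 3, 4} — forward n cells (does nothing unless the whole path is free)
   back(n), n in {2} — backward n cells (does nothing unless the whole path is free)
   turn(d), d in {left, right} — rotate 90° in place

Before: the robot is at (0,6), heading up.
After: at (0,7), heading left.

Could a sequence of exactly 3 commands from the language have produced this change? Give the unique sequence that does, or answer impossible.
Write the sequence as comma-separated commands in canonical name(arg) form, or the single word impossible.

key: cell and facing (now W) both changed — the 3 commands mix motion and turning
start: at (0,6), heading up
1. back(2) → at (0,4), heading up
2. move(3) → at (0,7), heading up
3. turn(left) → at (0,7), heading left
uniquely the one of 216 3-step routes that fits.

back(2), move(3), turn(left)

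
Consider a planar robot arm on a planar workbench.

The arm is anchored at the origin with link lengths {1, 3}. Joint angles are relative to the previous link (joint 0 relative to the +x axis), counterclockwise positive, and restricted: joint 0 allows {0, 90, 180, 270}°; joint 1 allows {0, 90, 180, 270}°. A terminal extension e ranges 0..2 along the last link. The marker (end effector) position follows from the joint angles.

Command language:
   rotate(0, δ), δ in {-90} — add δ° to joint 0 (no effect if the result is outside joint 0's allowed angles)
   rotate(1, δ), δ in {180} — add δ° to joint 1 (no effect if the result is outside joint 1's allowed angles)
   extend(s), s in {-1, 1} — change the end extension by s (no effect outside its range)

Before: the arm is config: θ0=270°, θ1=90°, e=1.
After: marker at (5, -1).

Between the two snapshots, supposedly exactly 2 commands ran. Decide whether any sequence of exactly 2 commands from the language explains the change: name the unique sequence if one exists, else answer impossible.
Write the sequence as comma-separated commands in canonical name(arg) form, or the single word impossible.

from: config: θ0=270°, θ1=90°, e=1
step 1 (extend(1)): config: θ0=270°, θ1=90°, e=2
step 2 (extend(1)): config: θ0=270°, θ1=90°, e=2
no rival 2-sequence matches.

extend(1), extend(1)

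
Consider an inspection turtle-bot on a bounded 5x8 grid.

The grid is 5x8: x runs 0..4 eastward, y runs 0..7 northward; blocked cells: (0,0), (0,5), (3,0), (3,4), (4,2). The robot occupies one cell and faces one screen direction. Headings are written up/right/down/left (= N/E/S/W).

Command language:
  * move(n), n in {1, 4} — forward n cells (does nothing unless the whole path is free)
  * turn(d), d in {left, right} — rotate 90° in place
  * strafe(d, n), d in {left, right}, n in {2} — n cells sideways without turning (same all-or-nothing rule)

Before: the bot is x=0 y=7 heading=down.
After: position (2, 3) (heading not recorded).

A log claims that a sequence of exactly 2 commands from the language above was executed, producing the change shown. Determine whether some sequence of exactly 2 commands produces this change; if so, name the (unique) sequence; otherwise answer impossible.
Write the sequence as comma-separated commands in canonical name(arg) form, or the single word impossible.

key: running move(4) before strafe(left, 2) would end elsewhere — order is forced
initial: x=0 y=7 heading=down
step 1 (strafe(left, 2)): x=2 y=7 heading=down
step 2 (move(4)): x=2 y=3 heading=down
no other 2-command option fits: unique.

strafe(left, 2), move(4)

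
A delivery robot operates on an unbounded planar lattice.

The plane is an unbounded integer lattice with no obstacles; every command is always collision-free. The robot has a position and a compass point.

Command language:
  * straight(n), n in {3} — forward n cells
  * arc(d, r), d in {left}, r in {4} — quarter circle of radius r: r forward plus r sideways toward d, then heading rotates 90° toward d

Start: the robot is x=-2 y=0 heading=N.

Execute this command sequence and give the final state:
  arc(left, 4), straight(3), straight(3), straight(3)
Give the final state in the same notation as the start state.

begin: x=-2 y=0 heading=N
[1] after arc(left, 4): x=-6 y=4 heading=W
[2] after straight(3): x=-9 y=4 heading=W
[3] after straight(3): x=-12 y=4 heading=W
[4] after straight(3): x=-15 y=4 heading=W

x=-15 y=4 heading=W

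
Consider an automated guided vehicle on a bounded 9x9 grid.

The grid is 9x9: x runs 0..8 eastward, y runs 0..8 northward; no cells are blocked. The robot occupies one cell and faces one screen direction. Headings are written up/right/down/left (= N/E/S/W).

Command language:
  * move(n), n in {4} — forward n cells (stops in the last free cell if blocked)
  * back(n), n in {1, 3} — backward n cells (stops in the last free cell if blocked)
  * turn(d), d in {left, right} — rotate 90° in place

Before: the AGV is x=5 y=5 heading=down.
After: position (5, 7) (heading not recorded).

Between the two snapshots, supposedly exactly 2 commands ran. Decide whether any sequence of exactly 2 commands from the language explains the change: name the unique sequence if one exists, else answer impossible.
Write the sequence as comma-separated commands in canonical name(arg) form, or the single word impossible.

begin: x=5 y=5 heading=down
t=1 back(1) ⇒ x=5 y=6 heading=down
t=2 back(1) ⇒ x=5 y=7 heading=down
uniquely the one of 25 2-step routes that fits.

back(1), back(1)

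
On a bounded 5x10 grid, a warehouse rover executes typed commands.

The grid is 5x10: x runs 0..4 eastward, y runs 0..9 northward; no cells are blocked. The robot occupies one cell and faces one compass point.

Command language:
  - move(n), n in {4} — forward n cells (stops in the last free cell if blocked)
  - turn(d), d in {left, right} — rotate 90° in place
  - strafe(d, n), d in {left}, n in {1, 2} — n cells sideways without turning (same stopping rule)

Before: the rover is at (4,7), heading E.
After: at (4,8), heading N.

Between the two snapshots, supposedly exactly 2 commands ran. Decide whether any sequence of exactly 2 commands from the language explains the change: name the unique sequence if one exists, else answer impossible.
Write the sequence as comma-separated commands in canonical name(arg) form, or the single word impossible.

strafe(left, 1), turn(left)

key: order matters: swapping strafe(left, 1) and turn(left) lands elsewhere
t0: at (4,7), heading E
1. strafe(left, 1) → at (4,8), heading E
2. turn(left) → at (4,8), heading N
all 25 alternatives checked — unique.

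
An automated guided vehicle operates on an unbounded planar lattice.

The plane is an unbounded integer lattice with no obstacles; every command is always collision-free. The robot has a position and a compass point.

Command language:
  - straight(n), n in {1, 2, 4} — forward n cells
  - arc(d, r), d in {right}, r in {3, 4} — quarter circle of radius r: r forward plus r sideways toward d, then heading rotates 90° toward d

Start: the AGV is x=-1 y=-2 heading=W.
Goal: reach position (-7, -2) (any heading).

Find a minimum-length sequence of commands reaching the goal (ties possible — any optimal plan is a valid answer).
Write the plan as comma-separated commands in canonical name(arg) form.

start: x=-1 y=-2 heading=W
step 1 (straight(2)): x=-3 y=-2 heading=W
step 2 (straight(4)): x=-7 y=-2 heading=W
shorter routes all fall short; 2 is best.

straight(2), straight(4)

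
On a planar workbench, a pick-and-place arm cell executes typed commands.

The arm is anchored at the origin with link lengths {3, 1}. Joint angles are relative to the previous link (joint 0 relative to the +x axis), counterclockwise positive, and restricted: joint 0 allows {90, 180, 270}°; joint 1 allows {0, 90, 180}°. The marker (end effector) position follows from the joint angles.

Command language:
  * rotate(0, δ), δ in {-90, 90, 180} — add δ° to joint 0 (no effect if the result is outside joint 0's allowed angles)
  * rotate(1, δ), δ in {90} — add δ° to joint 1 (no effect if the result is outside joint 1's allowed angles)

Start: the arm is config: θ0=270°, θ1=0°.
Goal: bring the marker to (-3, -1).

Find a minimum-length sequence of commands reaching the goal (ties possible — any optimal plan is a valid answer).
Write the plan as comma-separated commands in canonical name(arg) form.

rotate(1, 90), rotate(0, -90)

begin: config: θ0=270°, θ1=0°
[1] after rotate(1, 90): config: θ0=270°, θ1=90°
[2] after rotate(0, -90): config: θ0=180°, θ1=90°
shorter routes all fall short; 2 is best.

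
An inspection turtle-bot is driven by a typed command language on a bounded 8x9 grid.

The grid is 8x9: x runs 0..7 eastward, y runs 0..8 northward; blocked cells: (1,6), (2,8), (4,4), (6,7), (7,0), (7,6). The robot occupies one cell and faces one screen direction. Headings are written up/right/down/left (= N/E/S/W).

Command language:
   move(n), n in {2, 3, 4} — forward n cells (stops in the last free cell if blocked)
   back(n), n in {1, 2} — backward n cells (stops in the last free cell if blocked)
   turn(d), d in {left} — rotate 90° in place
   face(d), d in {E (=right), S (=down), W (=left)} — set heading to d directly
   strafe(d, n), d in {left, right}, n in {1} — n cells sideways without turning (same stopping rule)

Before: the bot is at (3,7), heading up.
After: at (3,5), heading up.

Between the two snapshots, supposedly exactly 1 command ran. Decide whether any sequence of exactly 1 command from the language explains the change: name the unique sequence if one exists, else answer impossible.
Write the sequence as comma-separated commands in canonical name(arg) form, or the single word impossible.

key: heading stays N — the single command does not turn
from: at (3,7), heading up
[1] after back(2): at (3,5), heading up
no rival 1-sequence matches.

back(2)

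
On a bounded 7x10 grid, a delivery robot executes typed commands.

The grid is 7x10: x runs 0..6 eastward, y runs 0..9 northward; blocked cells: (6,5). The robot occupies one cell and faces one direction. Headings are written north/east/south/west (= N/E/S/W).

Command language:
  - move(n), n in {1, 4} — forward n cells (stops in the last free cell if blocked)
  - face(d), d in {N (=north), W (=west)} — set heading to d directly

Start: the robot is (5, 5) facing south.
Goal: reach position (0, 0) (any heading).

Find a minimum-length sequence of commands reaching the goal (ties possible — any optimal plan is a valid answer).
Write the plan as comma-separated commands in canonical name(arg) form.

move(4), move(4), face(W), move(4), move(4)

begin: (5, 5) facing south
step 1 (move(4)): (5, 1) facing south
step 2 (move(4)): (5, 0) facing south
step 3 (face(W)): (5, 0) facing west
step 4 (move(4)): (1, 0) facing west
step 5 (move(4)): (0, 0) facing west
minimal: 5 command(s), checked below 5.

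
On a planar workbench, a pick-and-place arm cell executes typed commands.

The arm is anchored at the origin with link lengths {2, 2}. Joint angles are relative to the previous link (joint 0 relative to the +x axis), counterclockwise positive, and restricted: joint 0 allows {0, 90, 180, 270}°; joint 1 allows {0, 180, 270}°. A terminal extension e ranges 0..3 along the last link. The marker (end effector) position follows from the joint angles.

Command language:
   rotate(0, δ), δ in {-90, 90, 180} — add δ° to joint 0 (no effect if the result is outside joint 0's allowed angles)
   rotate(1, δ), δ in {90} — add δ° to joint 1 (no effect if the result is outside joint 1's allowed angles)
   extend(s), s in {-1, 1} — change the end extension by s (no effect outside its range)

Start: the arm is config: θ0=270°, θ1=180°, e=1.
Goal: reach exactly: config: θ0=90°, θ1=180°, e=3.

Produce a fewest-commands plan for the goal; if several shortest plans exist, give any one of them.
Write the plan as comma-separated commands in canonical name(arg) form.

extend(1), extend(1), rotate(0, 180)

begin: config: θ0=270°, θ1=180°, e=1
t=1 extend(1) ⇒ config: θ0=270°, θ1=180°, e=2
t=2 extend(1) ⇒ config: θ0=270°, θ1=180°, e=3
t=3 rotate(0, 180) ⇒ config: θ0=90°, θ1=180°, e=3
minimal: 3 command(s), checked below 3.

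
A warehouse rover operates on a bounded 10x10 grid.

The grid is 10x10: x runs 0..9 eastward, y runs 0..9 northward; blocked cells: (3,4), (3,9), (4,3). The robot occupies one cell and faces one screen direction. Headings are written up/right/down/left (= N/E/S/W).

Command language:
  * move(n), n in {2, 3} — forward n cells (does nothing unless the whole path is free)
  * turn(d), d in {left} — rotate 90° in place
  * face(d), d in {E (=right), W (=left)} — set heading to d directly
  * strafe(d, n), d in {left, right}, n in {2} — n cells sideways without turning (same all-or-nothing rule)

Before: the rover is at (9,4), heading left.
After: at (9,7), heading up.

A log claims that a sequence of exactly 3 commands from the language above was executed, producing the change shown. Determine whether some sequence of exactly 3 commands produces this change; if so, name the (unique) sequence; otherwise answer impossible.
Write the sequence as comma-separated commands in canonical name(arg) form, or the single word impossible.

face(E), turn(left), move(3)

key: position moved to (9,7) AND the heading swung to N — translation plus rotation needed
begin: at (9,4), heading left
1. face(E) → at (9,4), heading right
2. turn(left) → at (9,4), heading up
3. move(3) → at (9,7), heading up
uniquely the one of 343 3-step routes that fits.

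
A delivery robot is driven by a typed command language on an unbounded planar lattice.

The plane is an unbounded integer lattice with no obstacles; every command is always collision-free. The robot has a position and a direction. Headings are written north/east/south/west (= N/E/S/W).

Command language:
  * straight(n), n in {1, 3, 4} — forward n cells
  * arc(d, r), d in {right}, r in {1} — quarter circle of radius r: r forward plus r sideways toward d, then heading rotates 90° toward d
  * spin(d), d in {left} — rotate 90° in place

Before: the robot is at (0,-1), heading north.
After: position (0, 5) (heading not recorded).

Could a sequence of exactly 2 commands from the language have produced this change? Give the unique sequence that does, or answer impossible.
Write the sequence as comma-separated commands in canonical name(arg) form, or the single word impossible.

straight(3), straight(3)

from: at (0,-1), heading north
[1] after straight(3): at (0,2), heading north
[2] after straight(3): at (0,5), heading north
uniquely the one of 25 2-step routes that fits.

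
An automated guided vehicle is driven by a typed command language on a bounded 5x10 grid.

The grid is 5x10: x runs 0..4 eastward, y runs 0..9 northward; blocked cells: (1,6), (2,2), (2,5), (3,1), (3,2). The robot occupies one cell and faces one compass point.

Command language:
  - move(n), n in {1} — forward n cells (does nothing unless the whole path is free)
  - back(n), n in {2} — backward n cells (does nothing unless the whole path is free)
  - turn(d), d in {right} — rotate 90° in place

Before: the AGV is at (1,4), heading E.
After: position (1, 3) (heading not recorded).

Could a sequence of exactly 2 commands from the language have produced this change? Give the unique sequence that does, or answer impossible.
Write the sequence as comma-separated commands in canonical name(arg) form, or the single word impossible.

turn(right), move(1)

key: order matters: swapping turn(right) and move(1) lands elsewhere
begin: at (1,4), heading E
1. turn(right) → at (1,4), heading S
2. move(1) → at (1,3), heading S
no other 2-command option fits: unique.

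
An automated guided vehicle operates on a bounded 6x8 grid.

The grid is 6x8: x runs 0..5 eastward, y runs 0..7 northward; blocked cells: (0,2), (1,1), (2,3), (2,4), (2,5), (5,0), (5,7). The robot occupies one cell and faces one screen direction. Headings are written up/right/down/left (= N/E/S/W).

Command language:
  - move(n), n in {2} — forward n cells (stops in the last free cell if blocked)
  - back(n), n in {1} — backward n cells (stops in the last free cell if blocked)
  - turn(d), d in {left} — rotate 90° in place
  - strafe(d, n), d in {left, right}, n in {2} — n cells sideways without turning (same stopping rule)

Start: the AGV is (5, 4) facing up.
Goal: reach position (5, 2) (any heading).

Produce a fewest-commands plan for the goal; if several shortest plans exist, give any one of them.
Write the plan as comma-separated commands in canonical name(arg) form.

begin: (5, 4) facing up
1. back(1) → (5, 3) facing up
2. back(1) → (5, 2) facing up
nothing shorter than 2 reaches the goal.

back(1), back(1)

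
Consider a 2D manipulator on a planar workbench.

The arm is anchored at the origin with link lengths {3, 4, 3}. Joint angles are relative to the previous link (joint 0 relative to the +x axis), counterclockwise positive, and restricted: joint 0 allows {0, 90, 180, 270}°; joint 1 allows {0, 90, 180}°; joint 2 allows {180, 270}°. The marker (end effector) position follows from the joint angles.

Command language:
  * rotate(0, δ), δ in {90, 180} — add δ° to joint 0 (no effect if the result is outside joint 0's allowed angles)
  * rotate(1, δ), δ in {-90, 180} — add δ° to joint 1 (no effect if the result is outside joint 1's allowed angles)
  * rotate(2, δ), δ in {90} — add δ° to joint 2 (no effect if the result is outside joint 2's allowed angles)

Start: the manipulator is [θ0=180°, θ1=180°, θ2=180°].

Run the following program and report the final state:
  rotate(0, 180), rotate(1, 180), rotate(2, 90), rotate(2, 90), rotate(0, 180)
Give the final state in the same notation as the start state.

from: [θ0=180°, θ1=180°, θ2=180°]
step 1 (rotate(0, 180)): [θ0=0°, θ1=180°, θ2=180°]
step 2 (rotate(1, 180)): [θ0=0°, θ1=0°, θ2=180°]
step 3 (rotate(2, 90)): [θ0=0°, θ1=0°, θ2=270°]
step 4 (rotate(2, 90)): [θ0=0°, θ1=0°, θ2=270°]
step 5 (rotate(0, 180)): [θ0=180°, θ1=0°, θ2=270°]

[θ0=180°, θ1=0°, θ2=270°]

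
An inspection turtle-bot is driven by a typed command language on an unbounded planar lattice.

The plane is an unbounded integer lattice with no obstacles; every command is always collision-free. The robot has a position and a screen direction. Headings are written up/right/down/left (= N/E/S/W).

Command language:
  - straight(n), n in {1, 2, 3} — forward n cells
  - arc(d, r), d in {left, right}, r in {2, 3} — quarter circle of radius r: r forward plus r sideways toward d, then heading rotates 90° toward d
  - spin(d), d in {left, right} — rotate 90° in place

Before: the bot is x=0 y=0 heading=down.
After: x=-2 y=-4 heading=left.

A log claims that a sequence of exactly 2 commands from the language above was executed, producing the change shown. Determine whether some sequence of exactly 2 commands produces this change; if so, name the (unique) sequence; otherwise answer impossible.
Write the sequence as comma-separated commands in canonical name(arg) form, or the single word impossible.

straight(2), arc(right, 2)

key: position moved to (-2,-4) AND the heading swung to W — translation plus rotation needed
t0: x=0 y=0 heading=down
t=1 straight(2) ⇒ x=0 y=-2 heading=down
t=2 arc(right, 2) ⇒ x=-2 y=-4 heading=left
uniquely the one of 81 2-step routes that fits.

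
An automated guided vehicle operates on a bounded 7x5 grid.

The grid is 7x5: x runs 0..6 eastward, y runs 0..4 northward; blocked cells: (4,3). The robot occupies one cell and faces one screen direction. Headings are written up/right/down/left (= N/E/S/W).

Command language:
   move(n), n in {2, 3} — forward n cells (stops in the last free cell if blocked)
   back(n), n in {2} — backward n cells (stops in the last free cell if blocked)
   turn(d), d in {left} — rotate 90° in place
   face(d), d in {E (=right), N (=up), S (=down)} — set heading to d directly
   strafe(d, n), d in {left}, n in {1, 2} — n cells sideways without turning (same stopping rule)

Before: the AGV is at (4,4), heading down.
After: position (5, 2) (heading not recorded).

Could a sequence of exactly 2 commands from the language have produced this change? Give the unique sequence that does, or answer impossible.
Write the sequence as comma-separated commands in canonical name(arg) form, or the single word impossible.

strafe(left, 1), move(2)

key: running move(2) before strafe(left, 1) would end elsewhere — order is forced
begin: at (4,4), heading down
[1] after strafe(left, 1): at (5,4), heading down
[2] after move(2): at (5,2), heading down
no other 2-command option fits: unique.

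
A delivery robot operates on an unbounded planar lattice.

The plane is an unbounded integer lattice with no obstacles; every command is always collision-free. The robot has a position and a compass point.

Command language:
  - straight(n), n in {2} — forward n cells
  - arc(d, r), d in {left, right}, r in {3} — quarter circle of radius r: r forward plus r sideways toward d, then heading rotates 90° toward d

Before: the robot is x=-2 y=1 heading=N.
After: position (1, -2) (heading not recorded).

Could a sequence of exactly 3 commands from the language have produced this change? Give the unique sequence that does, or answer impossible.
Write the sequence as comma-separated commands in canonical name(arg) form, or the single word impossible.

initial: x=-2 y=1 heading=N
t=1 arc(right, 3) ⇒ x=1 y=4 heading=E
t=2 arc(right, 3) ⇒ x=4 y=1 heading=S
t=3 arc(right, 3) ⇒ x=1 y=-2 heading=W
no other 3-command option fits: unique.

arc(right, 3), arc(right, 3), arc(right, 3)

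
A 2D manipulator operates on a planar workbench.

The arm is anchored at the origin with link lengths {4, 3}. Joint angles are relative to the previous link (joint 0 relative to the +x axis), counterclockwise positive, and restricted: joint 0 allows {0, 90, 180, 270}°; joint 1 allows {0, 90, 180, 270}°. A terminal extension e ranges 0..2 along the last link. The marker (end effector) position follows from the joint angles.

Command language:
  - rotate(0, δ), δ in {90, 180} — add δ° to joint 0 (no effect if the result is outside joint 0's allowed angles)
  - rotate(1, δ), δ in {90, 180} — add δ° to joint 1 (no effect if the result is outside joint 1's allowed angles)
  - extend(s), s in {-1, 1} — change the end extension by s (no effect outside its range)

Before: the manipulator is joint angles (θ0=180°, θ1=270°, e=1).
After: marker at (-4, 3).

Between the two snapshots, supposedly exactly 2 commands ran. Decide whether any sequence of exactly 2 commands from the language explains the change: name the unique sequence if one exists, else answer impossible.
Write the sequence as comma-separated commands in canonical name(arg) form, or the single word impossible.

t0: joint angles (θ0=180°, θ1=270°, e=1)
1. extend(-1) → joint angles (θ0=180°, θ1=270°, e=0)
2. extend(-1) → joint angles (θ0=180°, θ1=270°, e=0)
no rival 2-sequence matches.

extend(-1), extend(-1)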